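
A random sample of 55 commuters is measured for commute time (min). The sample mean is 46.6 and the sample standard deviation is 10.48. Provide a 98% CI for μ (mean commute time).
(43.21, 49.99)

t-interval (σ unknown):
df = n - 1 = 54
t* = 2.397 for 98% confidence

Margin of error = t* · s/√n = 2.397 · 10.48/√55 = 3.39

CI: (43.21, 49.99)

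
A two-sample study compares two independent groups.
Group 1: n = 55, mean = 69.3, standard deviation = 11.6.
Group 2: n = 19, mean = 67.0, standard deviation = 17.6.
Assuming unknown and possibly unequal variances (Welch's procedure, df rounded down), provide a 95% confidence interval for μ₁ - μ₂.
(-6.66, 11.26)

Difference: x̄₁ - x̄₂ = 2.30
SE = √(s₁²/n₁ + s₂²/n₂) = √(11.6²/55 + 17.6²/19) = 4.3301
df = 23.63 → 23 (Welch–Satterthwaite, rounded down)
t* = 2.069

CI: 2.30 ± 2.069 · 4.3301 = 2.30 ± 8.96 = (-6.66, 11.26)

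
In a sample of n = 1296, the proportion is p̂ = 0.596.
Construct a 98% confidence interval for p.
(0.564, 0.628)

Proportion CI:
SE = √(p̂(1-p̂)/n) = √(0.596 · 0.404 / 1296) = 0.01363

z* = 2.326
Margin = z* · SE = 2.326 · 0.01363 = 0.0317

CI: 0.596 ± 0.0317 = (0.564, 0.628)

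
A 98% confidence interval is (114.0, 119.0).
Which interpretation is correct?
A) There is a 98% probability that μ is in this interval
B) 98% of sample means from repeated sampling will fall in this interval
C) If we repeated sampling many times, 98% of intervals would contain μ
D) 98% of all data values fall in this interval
C

A) Wrong — μ is fixed; the randomness lives in the interval, not in μ.
B) Wrong — coverage applies to intervals containing μ, not to future x̄ values.
C) Correct — this is the frequentist long-run coverage interpretation.
D) Wrong — a CI is about the parameter μ, not individual data values.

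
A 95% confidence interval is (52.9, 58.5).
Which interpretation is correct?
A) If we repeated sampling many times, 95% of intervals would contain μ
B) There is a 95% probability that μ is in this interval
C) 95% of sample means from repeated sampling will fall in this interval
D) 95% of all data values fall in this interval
A

A) Correct — this is the frequentist long-run coverage interpretation.
B) Wrong — μ is fixed; the randomness lives in the interval, not in μ.
C) Wrong — coverage applies to intervals containing μ, not to future x̄ values.
D) Wrong — a CI is about the parameter μ, not individual data values.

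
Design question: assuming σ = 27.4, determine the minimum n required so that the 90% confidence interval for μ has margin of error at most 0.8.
n ≥ 3175

For margin E ≤ 0.8:
n ≥ (z* · σ / E)²
n ≥ (1.645 · 27.4 / 0.8)²
n ≥ 3174.34

Minimum n = 3175 (rounding up)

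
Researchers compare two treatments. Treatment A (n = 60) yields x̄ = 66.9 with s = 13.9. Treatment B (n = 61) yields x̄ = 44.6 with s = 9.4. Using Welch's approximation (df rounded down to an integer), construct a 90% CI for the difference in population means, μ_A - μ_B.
(18.71, 25.89)

Difference: x̄₁ - x̄₂ = 22.30
SE = √(s₁²/n₁ + s₂²/n₂) = √(13.9²/60 + 9.4²/61) = 2.1607
df = 103.44 → 103 (Welch–Satterthwaite, rounded down)
t* = 1.660

CI: 22.30 ± 1.660 · 2.1607 = 22.30 ± 3.59 = (18.71, 25.89)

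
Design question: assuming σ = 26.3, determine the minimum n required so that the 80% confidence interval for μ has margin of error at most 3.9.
n ≥ 75

For margin E ≤ 3.9:
n ≥ (z* · σ / E)²
n ≥ (1.282 · 26.3 / 3.9)²
n ≥ 74.74

Minimum n = 75 (rounding up)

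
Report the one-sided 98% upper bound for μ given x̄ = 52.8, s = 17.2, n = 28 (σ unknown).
μ ≤ 59.81

Upper bound (one-sided):
t* = 2.158 (one-sided for 98%)
Upper bound = x̄ + t* · s/√n = 52.8 + 2.158 · 17.2/√28 = 59.81

We are 98% confident that μ ≤ 59.81.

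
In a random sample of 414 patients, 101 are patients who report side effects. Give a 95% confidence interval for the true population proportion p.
(0.203, 0.285)

Proportion CI:
p̂ = 101/414 = 0.24396
SE = √(p̂(1-p̂)/n) = √(0.24396 · 0.75604 / 414) = 0.02111

z* = 1.960
Margin = z* · SE = 1.960 · 0.02111 = 0.0414

CI: 0.24396 ± 0.0414 = (0.203, 0.285)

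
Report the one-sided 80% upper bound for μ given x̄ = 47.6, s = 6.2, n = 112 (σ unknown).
μ ≤ 48.10

Upper bound (one-sided):
t* = 0.845 (one-sided for 80%)
Upper bound = x̄ + t* · s/√n = 47.6 + 0.845 · 6.2/√112 = 48.10

We are 80% confident that μ ≤ 48.10.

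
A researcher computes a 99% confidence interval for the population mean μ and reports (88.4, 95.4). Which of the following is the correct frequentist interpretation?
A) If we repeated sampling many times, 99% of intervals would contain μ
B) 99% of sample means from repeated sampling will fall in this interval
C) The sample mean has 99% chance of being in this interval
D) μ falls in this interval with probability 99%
A

A) Correct — this is the frequentist long-run coverage interpretation.
B) Wrong — coverage applies to intervals containing μ, not to future x̄ values.
C) Wrong — x̄ is observed and sits in the interval by construction.
D) Wrong — μ is fixed; the randomness lives in the interval, not in μ.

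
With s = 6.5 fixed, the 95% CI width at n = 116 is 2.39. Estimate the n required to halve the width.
n ≈ 464

CI width ∝ 1/√n
To reduce width by factor 2, need √n to grow by 2 → need 2² = 4 times as many samples.

Current: n = 116, width = 2.39
New: n = 464, width ≈ 1.19

Width reduced by factor of 2.39/1.19 = 2.01.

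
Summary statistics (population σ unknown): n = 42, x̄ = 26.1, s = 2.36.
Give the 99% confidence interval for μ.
(25.12, 27.08)

t-interval (σ unknown):
df = n - 1 = 41
t* = 2.701 for 99% confidence

Margin of error = t* · s/√n = 2.701 · 2.36/√42 = 0.98

CI: (25.12, 27.08)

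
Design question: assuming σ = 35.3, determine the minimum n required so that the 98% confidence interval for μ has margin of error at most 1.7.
n ≥ 2333

For margin E ≤ 1.7:
n ≥ (z* · σ / E)²
n ≥ (2.326 · 35.3 / 1.7)²
n ≥ 2332.76

Minimum n = 2333 (rounding up)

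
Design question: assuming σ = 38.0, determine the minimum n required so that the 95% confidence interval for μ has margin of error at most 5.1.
n ≥ 214

For margin E ≤ 5.1:
n ≥ (z* · σ / E)²
n ≥ (1.960 · 38.0 / 5.1)²
n ≥ 213.27

Minimum n = 214 (rounding up)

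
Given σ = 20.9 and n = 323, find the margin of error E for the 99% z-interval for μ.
Margin of error = 3.00

Margin of error = z* · σ/√n
= 2.576 · 20.9/√323
= 2.576 · 20.9/17.9722
= 3.00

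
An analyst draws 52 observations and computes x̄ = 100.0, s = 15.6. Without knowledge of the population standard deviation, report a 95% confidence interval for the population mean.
(95.66, 104.34)

t-interval (σ unknown):
df = n - 1 = 51
t* = 2.008 for 95% confidence

Margin of error = t* · s/√n = 2.008 · 15.6/√52 = 4.34

CI: (95.66, 104.34)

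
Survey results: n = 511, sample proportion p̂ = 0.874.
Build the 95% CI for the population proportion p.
(0.845, 0.903)

Proportion CI:
SE = √(p̂(1-p̂)/n) = √(0.874 · 0.126 / 511) = 0.01468

z* = 1.960
Margin = z* · SE = 1.960 · 0.01468 = 0.0288

CI: 0.874 ± 0.0288 = (0.845, 0.903)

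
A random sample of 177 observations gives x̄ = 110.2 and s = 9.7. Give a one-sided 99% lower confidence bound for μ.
μ ≥ 108.49

Lower bound (one-sided):
t* = 2.348 (one-sided for 99%)
Lower bound = x̄ - t* · s/√n = 110.2 - 2.348 · 9.7/√177 = 108.49

We are 99% confident that μ ≥ 108.49.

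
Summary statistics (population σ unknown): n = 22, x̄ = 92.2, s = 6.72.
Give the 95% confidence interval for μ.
(89.22, 95.18)

t-interval (σ unknown):
df = n - 1 = 21
t* = 2.080 for 95% confidence

Margin of error = t* · s/√n = 2.080 · 6.72/√22 = 2.98

CI: (89.22, 95.18)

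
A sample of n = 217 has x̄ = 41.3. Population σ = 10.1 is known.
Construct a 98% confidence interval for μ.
(39.71, 42.89)

z-interval (σ known):
z* = 2.326 for 98% confidence

Margin of error = z* · σ/√n = 2.326 · 10.1/√217 = 1.59

CI: (41.3 - 1.59, 41.3 + 1.59) = (39.71, 42.89)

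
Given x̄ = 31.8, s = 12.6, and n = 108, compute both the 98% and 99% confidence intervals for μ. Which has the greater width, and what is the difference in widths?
99% CI is wider by 0.63

df = 107
98% CI: t* = 2.362, (28.94, 34.66), width = 2 · t* · s/√n = 5.73
99% CI: t* = 2.623, (28.62, 34.98), width = 2 · t* · s/√n = 6.36

The 99% CI is wider by 6.36 - 5.73 = 0.63.
Higher confidence requires a wider interval.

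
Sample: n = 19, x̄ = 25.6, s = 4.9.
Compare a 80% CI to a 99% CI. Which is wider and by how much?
99% CI is wider by 3.48

df = 18
80% CI: t* = 1.330, (24.10, 27.10), width = 2 · t* · s/√n = 2.99
99% CI: t* = 2.878, (22.36, 28.84), width = 2 · t* · s/√n = 6.47

The 99% CI is wider by 6.47 - 2.99 = 3.48.
Higher confidence requires a wider interval.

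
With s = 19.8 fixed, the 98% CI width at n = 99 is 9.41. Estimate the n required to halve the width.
n ≈ 396

CI width ∝ 1/√n
To reduce width by factor 2, need √n to grow by 2 → need 2² = 4 times as many samples.

Current: n = 99, width = 9.41
New: n = 396, width ≈ 4.65

Width reduced by factor of 9.41/4.65 = 2.02.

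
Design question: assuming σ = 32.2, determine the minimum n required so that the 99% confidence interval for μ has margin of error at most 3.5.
n ≥ 562

For margin E ≤ 3.5:
n ≥ (z* · σ / E)²
n ≥ (2.576 · 32.2 / 3.5)²
n ≥ 561.65

Minimum n = 562 (rounding up)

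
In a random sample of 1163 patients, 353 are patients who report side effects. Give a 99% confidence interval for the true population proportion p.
(0.269, 0.338)

Proportion CI:
p̂ = 353/1163 = 0.30353
SE = √(p̂(1-p̂)/n) = √(0.30353 · 0.69647 / 1163) = 0.01348

z* = 2.576
Margin = z* · SE = 2.576 · 0.01348 = 0.0347

CI: 0.30353 ± 0.0347 = (0.269, 0.338)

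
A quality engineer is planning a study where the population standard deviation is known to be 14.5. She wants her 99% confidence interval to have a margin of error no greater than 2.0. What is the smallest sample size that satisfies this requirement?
n ≥ 349

For margin E ≤ 2.0:
n ≥ (z* · σ / E)²
n ≥ (2.576 · 14.5 / 2.0)²
n ≥ 348.79

Minimum n = 349 (rounding up)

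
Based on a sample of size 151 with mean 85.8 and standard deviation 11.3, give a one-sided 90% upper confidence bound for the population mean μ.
μ ≤ 86.98

Upper bound (one-sided):
t* = 1.287 (one-sided for 90%)
Upper bound = x̄ + t* · s/√n = 85.8 + 1.287 · 11.3/√151 = 86.98

We are 90% confident that μ ≤ 86.98.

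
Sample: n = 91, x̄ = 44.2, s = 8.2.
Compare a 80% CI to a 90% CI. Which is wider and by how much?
90% CI is wider by 0.64

df = 90
80% CI: t* = 1.291, (43.09, 45.31), width = 2 · t* · s/√n = 2.22
90% CI: t* = 1.662, (42.77, 45.63), width = 2 · t* · s/√n = 2.86

The 90% CI is wider by 2.86 - 2.22 = 0.64.
Higher confidence requires a wider interval.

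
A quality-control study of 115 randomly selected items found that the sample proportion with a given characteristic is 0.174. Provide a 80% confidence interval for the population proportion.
(0.129, 0.219)

Proportion CI:
SE = √(p̂(1-p̂)/n) = √(0.174 · 0.826 / 115) = 0.03535

z* = 1.282
Margin = z* · SE = 1.282 · 0.03535 = 0.0453

CI: 0.174 ± 0.0453 = (0.129, 0.219)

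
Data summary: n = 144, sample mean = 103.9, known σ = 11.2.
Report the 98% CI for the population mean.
(101.73, 106.07)

z-interval (σ known):
z* = 2.326 for 98% confidence

Margin of error = z* · σ/√n = 2.326 · 11.2/√144 = 2.17

CI: (103.9 - 2.17, 103.9 + 2.17) = (101.73, 106.07)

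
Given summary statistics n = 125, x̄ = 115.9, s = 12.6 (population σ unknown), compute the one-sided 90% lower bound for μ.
μ ≥ 114.45

Lower bound (one-sided):
t* = 1.288 (one-sided for 90%)
Lower bound = x̄ - t* · s/√n = 115.9 - 1.288 · 12.6/√125 = 114.45

We are 90% confident that μ ≥ 114.45.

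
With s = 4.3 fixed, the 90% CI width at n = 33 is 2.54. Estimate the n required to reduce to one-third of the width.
n ≈ 297

CI width ∝ 1/√n
To reduce width by factor 3, need √n to grow by 3 → need 3² = 9 times as many samples.

Current: n = 33, width = 2.54
New: n = 297, width ≈ 0.82

Width reduced by factor of 2.54/0.82 = 3.10.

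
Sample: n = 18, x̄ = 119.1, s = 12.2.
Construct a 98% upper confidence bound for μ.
μ ≤ 125.50

Upper bound (one-sided):
t* = 2.224 (one-sided for 98%)
Upper bound = x̄ + t* · s/√n = 119.1 + 2.224 · 12.2/√18 = 125.50

We are 98% confident that μ ≤ 125.50.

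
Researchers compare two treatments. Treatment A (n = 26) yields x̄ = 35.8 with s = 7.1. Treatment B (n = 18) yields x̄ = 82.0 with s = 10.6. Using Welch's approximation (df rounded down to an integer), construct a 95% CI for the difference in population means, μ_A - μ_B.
(-52.07, -40.33)

Difference: x̄₁ - x̄₂ = -46.20
SE = √(s₁²/n₁ + s₂²/n₂) = √(7.1²/26 + 10.6²/18) = 2.8603
df = 27.40 → 27 (Welch–Satterthwaite, rounded down)
t* = 2.052

CI: -46.20 ± 2.052 · 2.8603 = -46.20 ± 5.87 = (-52.07, -40.33)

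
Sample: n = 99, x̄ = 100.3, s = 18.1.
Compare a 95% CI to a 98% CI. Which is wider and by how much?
98% CI is wider by 1.38

df = 98
95% CI: t* = 1.984, (96.69, 103.91), width = 2 · t* · s/√n = 7.22
98% CI: t* = 2.365, (96.00, 104.60), width = 2 · t* · s/√n = 8.60

The 98% CI is wider by 8.60 - 7.22 = 1.38.
Higher confidence requires a wider interval.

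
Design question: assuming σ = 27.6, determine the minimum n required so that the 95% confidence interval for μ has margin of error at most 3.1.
n ≥ 305

For margin E ≤ 3.1:
n ≥ (z* · σ / E)²
n ≥ (1.960 · 27.6 / 3.1)²
n ≥ 304.51

Minimum n = 305 (rounding up)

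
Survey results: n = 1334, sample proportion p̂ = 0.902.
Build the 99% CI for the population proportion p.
(0.881, 0.923)

Proportion CI:
SE = √(p̂(1-p̂)/n) = √(0.902 · 0.098 / 1334) = 0.00814

z* = 2.576
Margin = z* · SE = 2.576 · 0.00814 = 0.0210

CI: 0.902 ± 0.0210 = (0.881, 0.923)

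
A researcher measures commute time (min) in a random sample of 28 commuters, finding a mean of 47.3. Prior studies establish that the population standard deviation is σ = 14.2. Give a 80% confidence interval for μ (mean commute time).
(43.86, 50.74)

z-interval (σ known):
z* = 1.282 for 80% confidence

Margin of error = z* · σ/√n = 1.282 · 14.2/√28 = 3.44

CI: (47.3 - 3.44, 47.3 + 3.44) = (43.86, 50.74)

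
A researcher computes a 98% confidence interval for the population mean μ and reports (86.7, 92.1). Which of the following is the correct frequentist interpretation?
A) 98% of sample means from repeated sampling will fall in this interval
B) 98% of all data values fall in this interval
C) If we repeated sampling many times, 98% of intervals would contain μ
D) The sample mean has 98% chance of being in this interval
C

A) Wrong — coverage applies to intervals containing μ, not to future x̄ values.
B) Wrong — a CI is about the parameter μ, not individual data values.
C) Correct — this is the frequentist long-run coverage interpretation.
D) Wrong — x̄ is observed and sits in the interval by construction.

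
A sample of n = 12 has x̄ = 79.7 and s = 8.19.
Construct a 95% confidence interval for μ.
(74.50, 84.90)

t-interval (σ unknown):
df = n - 1 = 11
t* = 2.201 for 95% confidence

Margin of error = t* · s/√n = 2.201 · 8.19/√12 = 5.20

CI: (74.50, 84.90)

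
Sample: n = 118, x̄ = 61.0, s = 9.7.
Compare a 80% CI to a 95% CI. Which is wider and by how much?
95% CI is wider by 1.24

df = 117
80% CI: t* = 1.289, (59.85, 62.15), width = 2 · t* · s/√n = 2.30
95% CI: t* = 1.980, (59.23, 62.77), width = 2 · t* · s/√n = 3.54

The 95% CI is wider by 3.54 - 2.30 = 1.24.
Higher confidence requires a wider interval.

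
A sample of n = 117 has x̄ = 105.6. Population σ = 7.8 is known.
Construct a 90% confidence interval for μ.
(104.41, 106.79)

z-interval (σ known):
z* = 1.645 for 90% confidence

Margin of error = z* · σ/√n = 1.645 · 7.8/√117 = 1.19

CI: (105.6 - 1.19, 105.6 + 1.19) = (104.41, 106.79)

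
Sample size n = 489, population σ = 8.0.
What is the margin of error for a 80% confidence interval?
Margin of error = 0.46

Margin of error = z* · σ/√n
= 1.282 · 8.0/√489
= 1.282 · 8.0/22.1133
= 0.46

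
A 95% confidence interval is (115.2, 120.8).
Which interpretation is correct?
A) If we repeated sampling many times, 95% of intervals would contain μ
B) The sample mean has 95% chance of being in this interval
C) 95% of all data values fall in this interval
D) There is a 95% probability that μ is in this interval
A

A) Correct — this is the frequentist long-run coverage interpretation.
B) Wrong — x̄ is observed and sits in the interval by construction.
C) Wrong — a CI is about the parameter μ, not individual data values.
D) Wrong — μ is fixed; the randomness lives in the interval, not in μ.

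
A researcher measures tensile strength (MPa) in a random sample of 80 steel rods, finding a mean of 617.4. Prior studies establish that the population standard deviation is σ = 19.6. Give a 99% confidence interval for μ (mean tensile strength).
(611.76, 623.04)

z-interval (σ known):
z* = 2.576 for 99% confidence

Margin of error = z* · σ/√n = 2.576 · 19.6/√80 = 5.64

CI: (617.4 - 5.64, 617.4 + 5.64) = (611.76, 623.04)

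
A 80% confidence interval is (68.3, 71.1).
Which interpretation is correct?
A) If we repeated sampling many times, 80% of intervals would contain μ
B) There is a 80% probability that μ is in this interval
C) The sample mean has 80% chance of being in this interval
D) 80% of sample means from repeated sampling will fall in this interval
A

A) Correct — this is the frequentist long-run coverage interpretation.
B) Wrong — μ is fixed; the randomness lives in the interval, not in μ.
C) Wrong — x̄ is observed and sits in the interval by construction.
D) Wrong — coverage applies to intervals containing μ, not to future x̄ values.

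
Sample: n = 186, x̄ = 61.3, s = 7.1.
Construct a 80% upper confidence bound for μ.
μ ≤ 61.74

Upper bound (one-sided):
t* = 0.844 (one-sided for 80%)
Upper bound = x̄ + t* · s/√n = 61.3 + 0.844 · 7.1/√186 = 61.74

We are 80% confident that μ ≤ 61.74.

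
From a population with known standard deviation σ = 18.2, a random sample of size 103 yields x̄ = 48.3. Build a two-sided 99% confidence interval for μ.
(43.68, 52.92)

z-interval (σ known):
z* = 2.576 for 99% confidence

Margin of error = z* · σ/√n = 2.576 · 18.2/√103 = 4.62

CI: (48.3 - 4.62, 48.3 + 4.62) = (43.68, 52.92)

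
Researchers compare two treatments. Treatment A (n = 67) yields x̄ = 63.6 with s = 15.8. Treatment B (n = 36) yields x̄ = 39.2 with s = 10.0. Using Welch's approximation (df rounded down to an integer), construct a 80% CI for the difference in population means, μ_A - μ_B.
(21.11, 27.69)

Difference: x̄₁ - x̄₂ = 24.40
SE = √(s₁²/n₁ + s₂²/n₂) = √(15.8²/67 + 10.0²/36) = 2.5502
df = 98.19 → 98 (Welch–Satterthwaite, rounded down)
t* = 1.290

CI: 24.40 ± 1.290 · 2.5502 = 24.40 ± 3.29 = (21.11, 27.69)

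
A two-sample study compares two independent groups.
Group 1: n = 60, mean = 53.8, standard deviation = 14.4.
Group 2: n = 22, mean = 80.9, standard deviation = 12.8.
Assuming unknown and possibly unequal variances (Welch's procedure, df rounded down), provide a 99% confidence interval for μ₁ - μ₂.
(-36.02, -18.18)

Difference: x̄₁ - x̄₂ = -27.10
SE = √(s₁²/n₁ + s₂²/n₂) = √(14.4²/60 + 12.8²/22) = 3.3020
df = 41.81 → 41 (Welch–Satterthwaite, rounded down)
t* = 2.701

CI: -27.10 ± 2.701 · 3.3020 = -27.10 ± 8.92 = (-36.02, -18.18)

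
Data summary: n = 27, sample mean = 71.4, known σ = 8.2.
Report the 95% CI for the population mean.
(68.31, 74.49)

z-interval (σ known):
z* = 1.960 for 95% confidence

Margin of error = z* · σ/√n = 1.960 · 8.2/√27 = 3.09

CI: (71.4 - 3.09, 71.4 + 3.09) = (68.31, 74.49)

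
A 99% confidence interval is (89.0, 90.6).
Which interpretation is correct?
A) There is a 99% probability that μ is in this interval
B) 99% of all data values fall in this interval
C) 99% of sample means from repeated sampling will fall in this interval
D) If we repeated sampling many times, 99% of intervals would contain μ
D

A) Wrong — μ is fixed; the randomness lives in the interval, not in μ.
B) Wrong — a CI is about the parameter μ, not individual data values.
C) Wrong — coverage applies to intervals containing μ, not to future x̄ values.
D) Correct — this is the frequentist long-run coverage interpretation.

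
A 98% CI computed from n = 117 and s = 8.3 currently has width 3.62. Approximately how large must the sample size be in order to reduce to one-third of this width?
n ≈ 1053

CI width ∝ 1/√n
To reduce width by factor 3, need √n to grow by 3 → need 3² = 9 times as many samples.

Current: n = 117, width = 3.62
New: n = 1053, width ≈ 1.19

Width reduced by factor of 3.62/1.19 = 3.04.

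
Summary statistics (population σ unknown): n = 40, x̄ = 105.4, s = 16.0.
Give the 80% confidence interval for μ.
(102.10, 108.70)

t-interval (σ unknown):
df = n - 1 = 39
t* = 1.304 for 80% confidence

Margin of error = t* · s/√n = 1.304 · 16.0/√40 = 3.30

CI: (102.10, 108.70)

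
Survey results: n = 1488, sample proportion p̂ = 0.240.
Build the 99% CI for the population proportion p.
(0.211, 0.269)

Proportion CI:
SE = √(p̂(1-p̂)/n) = √(0.240 · 0.760 / 1488) = 0.01107

z* = 2.576
Margin = z* · SE = 2.576 · 0.01107 = 0.0285

CI: 0.240 ± 0.0285 = (0.211, 0.269)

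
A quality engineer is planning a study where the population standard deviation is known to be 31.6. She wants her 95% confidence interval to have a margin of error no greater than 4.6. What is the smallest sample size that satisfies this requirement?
n ≥ 182

For margin E ≤ 4.6:
n ≥ (z* · σ / E)²
n ≥ (1.960 · 31.6 / 4.6)²
n ≥ 181.29

Minimum n = 182 (rounding up)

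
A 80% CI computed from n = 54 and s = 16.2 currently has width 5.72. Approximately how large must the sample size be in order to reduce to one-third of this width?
n ≈ 486

CI width ∝ 1/√n
To reduce width by factor 3, need √n to grow by 3 → need 3² = 9 times as many samples.

Current: n = 54, width = 5.72
New: n = 486, width ≈ 1.89

Width reduced by factor of 5.72/1.89 = 3.03.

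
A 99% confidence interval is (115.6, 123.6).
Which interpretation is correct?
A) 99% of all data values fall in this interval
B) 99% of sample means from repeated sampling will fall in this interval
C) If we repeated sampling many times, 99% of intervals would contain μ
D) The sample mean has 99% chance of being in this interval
C

A) Wrong — a CI is about the parameter μ, not individual data values.
B) Wrong — coverage applies to intervals containing μ, not to future x̄ values.
C) Correct — this is the frequentist long-run coverage interpretation.
D) Wrong — x̄ is observed and sits in the interval by construction.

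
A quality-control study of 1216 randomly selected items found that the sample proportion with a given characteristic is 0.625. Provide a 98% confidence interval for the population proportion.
(0.593, 0.657)

Proportion CI:
SE = √(p̂(1-p̂)/n) = √(0.625 · 0.375 / 1216) = 0.01388

z* = 2.326
Margin = z* · SE = 2.326 · 0.01388 = 0.0323

CI: 0.625 ± 0.0323 = (0.593, 0.657)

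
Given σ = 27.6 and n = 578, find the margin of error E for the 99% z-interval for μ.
Margin of error = 2.96

Margin of error = z* · σ/√n
= 2.576 · 27.6/√578
= 2.576 · 27.6/24.0416
= 2.96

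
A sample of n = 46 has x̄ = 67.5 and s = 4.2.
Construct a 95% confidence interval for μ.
(66.25, 68.75)

t-interval (σ unknown):
df = n - 1 = 45
t* = 2.014 for 95% confidence

Margin of error = t* · s/√n = 2.014 · 4.2/√46 = 1.25

CI: (66.25, 68.75)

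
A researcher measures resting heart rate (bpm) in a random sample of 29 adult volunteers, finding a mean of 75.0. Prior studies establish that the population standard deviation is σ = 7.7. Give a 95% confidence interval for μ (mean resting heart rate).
(72.20, 77.80)

z-interval (σ known):
z* = 1.960 for 95% confidence

Margin of error = z* · σ/√n = 1.960 · 7.7/√29 = 2.80

CI: (75.0 - 2.80, 75.0 + 2.80) = (72.20, 77.80)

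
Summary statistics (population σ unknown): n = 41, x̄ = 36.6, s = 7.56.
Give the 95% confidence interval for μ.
(34.21, 38.99)

t-interval (σ unknown):
df = n - 1 = 40
t* = 2.021 for 95% confidence

Margin of error = t* · s/√n = 2.021 · 7.56/√41 = 2.39

CI: (34.21, 38.99)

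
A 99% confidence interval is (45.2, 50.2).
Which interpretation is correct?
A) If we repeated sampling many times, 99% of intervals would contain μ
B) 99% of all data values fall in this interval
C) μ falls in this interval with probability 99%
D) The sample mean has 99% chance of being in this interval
A

A) Correct — this is the frequentist long-run coverage interpretation.
B) Wrong — a CI is about the parameter μ, not individual data values.
C) Wrong — μ is fixed; the randomness lives in the interval, not in μ.
D) Wrong — x̄ is observed and sits in the interval by construction.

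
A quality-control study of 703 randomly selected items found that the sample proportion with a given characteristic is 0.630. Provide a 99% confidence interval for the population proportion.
(0.583, 0.677)

Proportion CI:
SE = √(p̂(1-p̂)/n) = √(0.630 · 0.370 / 703) = 0.01821

z* = 2.576
Margin = z* · SE = 2.576 · 0.01821 = 0.0469

CI: 0.630 ± 0.0469 = (0.583, 0.677)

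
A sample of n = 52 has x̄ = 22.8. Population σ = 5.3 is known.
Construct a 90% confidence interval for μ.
(21.59, 24.01)

z-interval (σ known):
z* = 1.645 for 90% confidence

Margin of error = z* · σ/√n = 1.645 · 5.3/√52 = 1.21

CI: (22.8 - 1.21, 22.8 + 1.21) = (21.59, 24.01)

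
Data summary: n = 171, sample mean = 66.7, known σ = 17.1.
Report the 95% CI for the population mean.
(64.14, 69.26)

z-interval (σ known):
z* = 1.960 for 95% confidence

Margin of error = z* · σ/√n = 1.960 · 17.1/√171 = 2.56

CI: (66.7 - 2.56, 66.7 + 2.56) = (64.14, 69.26)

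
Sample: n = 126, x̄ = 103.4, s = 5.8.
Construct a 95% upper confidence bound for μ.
μ ≤ 104.26

Upper bound (one-sided):
t* = 1.657 (one-sided for 95%)
Upper bound = x̄ + t* · s/√n = 103.4 + 1.657 · 5.8/√126 = 104.26

We are 95% confident that μ ≤ 104.26.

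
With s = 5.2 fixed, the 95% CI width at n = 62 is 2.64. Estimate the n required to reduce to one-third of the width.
n ≈ 558

CI width ∝ 1/√n
To reduce width by factor 3, need √n to grow by 3 → need 3² = 9 times as many samples.

Current: n = 62, width = 2.64
New: n = 558, width ≈ 0.86

Width reduced by factor of 2.64/0.86 = 3.07.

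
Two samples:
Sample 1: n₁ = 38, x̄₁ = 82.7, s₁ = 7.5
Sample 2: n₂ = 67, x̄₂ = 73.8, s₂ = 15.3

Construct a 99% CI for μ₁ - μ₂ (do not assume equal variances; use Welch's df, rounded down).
(3.05, 14.75)

Difference: x̄₁ - x̄₂ = 8.90
SE = √(s₁²/n₁ + s₂²/n₂) = √(7.5²/38 + 15.3²/67) = 2.2303
df = 101.33 → 101 (Welch–Satterthwaite, rounded down)
t* = 2.625

CI: 8.90 ± 2.625 · 2.2303 = 8.90 ± 5.85 = (3.05, 14.75)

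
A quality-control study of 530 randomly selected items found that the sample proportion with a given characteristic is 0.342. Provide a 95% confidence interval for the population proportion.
(0.302, 0.382)

Proportion CI:
SE = √(p̂(1-p̂)/n) = √(0.342 · 0.658 / 530) = 0.02061

z* = 1.960
Margin = z* · SE = 1.960 · 0.02061 = 0.0404

CI: 0.342 ± 0.0404 = (0.302, 0.382)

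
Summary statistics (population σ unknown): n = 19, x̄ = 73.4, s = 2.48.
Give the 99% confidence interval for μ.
(71.76, 75.04)

t-interval (σ unknown):
df = n - 1 = 18
t* = 2.878 for 99% confidence

Margin of error = t* · s/√n = 2.878 · 2.48/√19 = 1.64

CI: (71.76, 75.04)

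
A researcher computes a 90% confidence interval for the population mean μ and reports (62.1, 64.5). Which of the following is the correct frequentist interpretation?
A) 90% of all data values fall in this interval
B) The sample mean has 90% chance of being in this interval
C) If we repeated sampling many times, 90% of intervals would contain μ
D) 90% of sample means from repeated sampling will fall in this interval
C

A) Wrong — a CI is about the parameter μ, not individual data values.
B) Wrong — x̄ is observed and sits in the interval by construction.
C) Correct — this is the frequentist long-run coverage interpretation.
D) Wrong — coverage applies to intervals containing μ, not to future x̄ values.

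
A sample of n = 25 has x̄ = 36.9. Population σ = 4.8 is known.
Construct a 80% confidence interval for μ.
(35.67, 38.13)

z-interval (σ known):
z* = 1.282 for 80% confidence

Margin of error = z* · σ/√n = 1.282 · 4.8/√25 = 1.23

CI: (36.9 - 1.23, 36.9 + 1.23) = (35.67, 38.13)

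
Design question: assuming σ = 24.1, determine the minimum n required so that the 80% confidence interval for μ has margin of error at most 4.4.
n ≥ 50

For margin E ≤ 4.4:
n ≥ (z* · σ / E)²
n ≥ (1.282 · 24.1 / 4.4)²
n ≥ 49.31

Minimum n = 50 (rounding up)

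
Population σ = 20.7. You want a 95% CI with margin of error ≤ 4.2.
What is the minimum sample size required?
n ≥ 94

For margin E ≤ 4.2:
n ≥ (z* · σ / E)²
n ≥ (1.960 · 20.7 / 4.2)²
n ≥ 93.32

Minimum n = 94 (rounding up)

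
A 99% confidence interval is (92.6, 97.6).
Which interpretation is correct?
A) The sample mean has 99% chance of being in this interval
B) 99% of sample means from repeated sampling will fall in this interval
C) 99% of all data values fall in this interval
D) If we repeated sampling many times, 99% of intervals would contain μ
D

A) Wrong — x̄ is observed and sits in the interval by construction.
B) Wrong — coverage applies to intervals containing μ, not to future x̄ values.
C) Wrong — a CI is about the parameter μ, not individual data values.
D) Correct — this is the frequentist long-run coverage interpretation.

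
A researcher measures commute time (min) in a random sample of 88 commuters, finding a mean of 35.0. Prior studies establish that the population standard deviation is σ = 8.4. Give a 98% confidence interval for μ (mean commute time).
(32.92, 37.08)

z-interval (σ known):
z* = 2.326 for 98% confidence

Margin of error = z* · σ/√n = 2.326 · 8.4/√88 = 2.08

CI: (35.0 - 2.08, 35.0 + 2.08) = (32.92, 37.08)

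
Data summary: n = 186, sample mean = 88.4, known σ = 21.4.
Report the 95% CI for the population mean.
(85.32, 91.48)

z-interval (σ known):
z* = 1.960 for 95% confidence

Margin of error = z* · σ/√n = 1.960 · 21.4/√186 = 3.08

CI: (88.4 - 3.08, 88.4 + 3.08) = (85.32, 91.48)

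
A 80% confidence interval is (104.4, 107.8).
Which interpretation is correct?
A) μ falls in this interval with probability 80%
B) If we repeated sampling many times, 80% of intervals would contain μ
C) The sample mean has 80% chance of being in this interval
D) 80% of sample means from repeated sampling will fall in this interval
B

A) Wrong — μ is fixed; the randomness lives in the interval, not in μ.
B) Correct — this is the frequentist long-run coverage interpretation.
C) Wrong — x̄ is observed and sits in the interval by construction.
D) Wrong — coverage applies to intervals containing μ, not to future x̄ values.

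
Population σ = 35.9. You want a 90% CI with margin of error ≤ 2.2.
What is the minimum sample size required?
n ≥ 721

For margin E ≤ 2.2:
n ≥ (z* · σ / E)²
n ≥ (1.645 · 35.9 / 2.2)²
n ≥ 720.57

Minimum n = 721 (rounding up)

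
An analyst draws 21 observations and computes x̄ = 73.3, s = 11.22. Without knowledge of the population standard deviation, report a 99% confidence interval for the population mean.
(66.33, 80.27)

t-interval (σ unknown):
df = n - 1 = 20
t* = 2.845 for 99% confidence

Margin of error = t* · s/√n = 2.845 · 11.22/√21 = 6.97

CI: (66.33, 80.27)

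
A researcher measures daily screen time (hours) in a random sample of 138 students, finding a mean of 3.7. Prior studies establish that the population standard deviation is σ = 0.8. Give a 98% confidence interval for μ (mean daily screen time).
(3.54, 3.86)

z-interval (σ known):
z* = 2.326 for 98% confidence

Margin of error = z* · σ/√n = 2.326 · 0.8/√138 = 0.16

CI: (3.7 - 0.16, 3.7 + 0.16) = (3.54, 3.86)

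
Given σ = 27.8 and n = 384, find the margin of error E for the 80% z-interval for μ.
Margin of error = 1.82

Margin of error = z* · σ/√n
= 1.282 · 27.8/√384
= 1.282 · 27.8/19.5959
= 1.82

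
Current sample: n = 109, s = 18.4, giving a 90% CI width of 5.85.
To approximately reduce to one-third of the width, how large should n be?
n ≈ 981

CI width ∝ 1/√n
To reduce width by factor 3, need √n to grow by 3 → need 3² = 9 times as many samples.

Current: n = 109, width = 5.85
New: n = 981, width ≈ 1.93

Width reduced by factor of 5.85/1.93 = 3.03.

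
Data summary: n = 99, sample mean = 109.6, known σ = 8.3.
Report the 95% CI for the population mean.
(107.97, 111.23)

z-interval (σ known):
z* = 1.960 for 95% confidence

Margin of error = z* · σ/√n = 1.960 · 8.3/√99 = 1.63

CI: (109.6 - 1.63, 109.6 + 1.63) = (107.97, 111.23)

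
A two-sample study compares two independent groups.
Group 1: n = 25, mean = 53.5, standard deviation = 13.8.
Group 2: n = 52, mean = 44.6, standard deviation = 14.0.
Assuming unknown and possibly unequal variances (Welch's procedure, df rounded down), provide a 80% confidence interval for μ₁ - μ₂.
(4.52, 13.28)

Difference: x̄₁ - x̄₂ = 8.90
SE = √(s₁²/n₁ + s₂²/n₂) = √(13.8²/25 + 14.0²/52) = 3.3744
df = 48.09 → 48 (Welch–Satterthwaite, rounded down)
t* = 1.299

CI: 8.90 ± 1.299 · 3.3744 = 8.90 ± 4.38 = (4.52, 13.28)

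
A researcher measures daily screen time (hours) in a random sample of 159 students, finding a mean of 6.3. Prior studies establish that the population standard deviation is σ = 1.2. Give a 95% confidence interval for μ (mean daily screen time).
(6.11, 6.49)

z-interval (σ known):
z* = 1.960 for 95% confidence

Margin of error = z* · σ/√n = 1.960 · 1.2/√159 = 0.19

CI: (6.3 - 0.19, 6.3 + 0.19) = (6.11, 6.49)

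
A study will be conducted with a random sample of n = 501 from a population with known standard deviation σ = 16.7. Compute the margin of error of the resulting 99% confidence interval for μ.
Margin of error = 1.92

Margin of error = z* · σ/√n
= 2.576 · 16.7/√501
= 2.576 · 16.7/22.3830
= 1.92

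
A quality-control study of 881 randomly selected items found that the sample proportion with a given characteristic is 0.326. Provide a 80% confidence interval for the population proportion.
(0.306, 0.346)

Proportion CI:
SE = √(p̂(1-p̂)/n) = √(0.326 · 0.674 / 881) = 0.01579

z* = 1.282
Margin = z* · SE = 1.282 · 0.01579 = 0.0202

CI: 0.326 ± 0.0202 = (0.306, 0.346)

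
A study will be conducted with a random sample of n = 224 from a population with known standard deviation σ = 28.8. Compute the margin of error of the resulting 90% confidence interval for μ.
Margin of error = 3.17

Margin of error = z* · σ/√n
= 1.645 · 28.8/√224
= 1.645 · 28.8/14.9666
= 3.17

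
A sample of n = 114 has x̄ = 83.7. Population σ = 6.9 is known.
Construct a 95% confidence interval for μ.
(82.43, 84.97)

z-interval (σ known):
z* = 1.960 for 95% confidence

Margin of error = z* · σ/√n = 1.960 · 6.9/√114 = 1.27

CI: (83.7 - 1.27, 83.7 + 1.27) = (82.43, 84.97)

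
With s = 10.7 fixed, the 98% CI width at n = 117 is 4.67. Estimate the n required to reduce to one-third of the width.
n ≈ 1053

CI width ∝ 1/√n
To reduce width by factor 3, need √n to grow by 3 → need 3² = 9 times as many samples.

Current: n = 117, width = 4.67
New: n = 1053, width ≈ 1.54

Width reduced by factor of 4.67/1.54 = 3.03.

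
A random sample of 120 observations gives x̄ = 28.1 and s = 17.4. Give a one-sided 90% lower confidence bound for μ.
μ ≥ 26.05

Lower bound (one-sided):
t* = 1.289 (one-sided for 90%)
Lower bound = x̄ - t* · s/√n = 28.1 - 1.289 · 17.4/√120 = 26.05

We are 90% confident that μ ≥ 26.05.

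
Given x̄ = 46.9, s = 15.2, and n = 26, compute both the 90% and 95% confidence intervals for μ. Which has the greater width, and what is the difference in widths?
95% CI is wider by 2.10

df = 25
90% CI: t* = 1.708, (41.81, 51.99), width = 2 · t* · s/√n = 10.18
95% CI: t* = 2.060, (40.76, 53.04), width = 2 · t* · s/√n = 12.28

The 95% CI is wider by 12.28 - 10.18 = 2.10.
Higher confidence requires a wider interval.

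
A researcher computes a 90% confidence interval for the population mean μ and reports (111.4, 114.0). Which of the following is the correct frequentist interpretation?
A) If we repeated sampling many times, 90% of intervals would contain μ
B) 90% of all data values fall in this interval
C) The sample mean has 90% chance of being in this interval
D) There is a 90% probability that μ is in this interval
A

A) Correct — this is the frequentist long-run coverage interpretation.
B) Wrong — a CI is about the parameter μ, not individual data values.
C) Wrong — x̄ is observed and sits in the interval by construction.
D) Wrong — μ is fixed; the randomness lives in the interval, not in μ.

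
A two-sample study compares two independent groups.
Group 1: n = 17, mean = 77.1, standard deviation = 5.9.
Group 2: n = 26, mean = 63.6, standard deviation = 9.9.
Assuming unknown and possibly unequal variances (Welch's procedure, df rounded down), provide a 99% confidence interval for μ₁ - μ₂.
(6.98, 20.02)

Difference: x̄₁ - x̄₂ = 13.50
SE = √(s₁²/n₁ + s₂²/n₂) = √(5.9²/17 + 9.9²/26) = 2.4119
df = 40.75 → 40 (Welch–Satterthwaite, rounded down)
t* = 2.704

CI: 13.50 ± 2.704 · 2.4119 = 13.50 ± 6.52 = (6.98, 20.02)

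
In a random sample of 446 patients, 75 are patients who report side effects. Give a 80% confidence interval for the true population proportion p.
(0.145, 0.191)

Proportion CI:
p̂ = 75/446 = 0.16816
SE = √(p̂(1-p̂)/n) = √(0.16816 · 0.83184 / 446) = 0.01771

z* = 1.282
Margin = z* · SE = 1.282 · 0.01771 = 0.0227

CI: 0.16816 ± 0.0227 = (0.145, 0.191)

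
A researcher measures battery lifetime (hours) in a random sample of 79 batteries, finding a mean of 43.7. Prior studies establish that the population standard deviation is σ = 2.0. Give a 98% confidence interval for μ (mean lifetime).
(43.18, 44.22)

z-interval (σ known):
z* = 2.326 for 98% confidence

Margin of error = z* · σ/√n = 2.326 · 2.0/√79 = 0.52

CI: (43.7 - 0.52, 43.7 + 0.52) = (43.18, 44.22)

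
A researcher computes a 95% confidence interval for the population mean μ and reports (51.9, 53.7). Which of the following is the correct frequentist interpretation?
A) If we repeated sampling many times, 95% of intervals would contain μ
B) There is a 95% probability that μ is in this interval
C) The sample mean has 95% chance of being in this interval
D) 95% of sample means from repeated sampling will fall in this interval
A

A) Correct — this is the frequentist long-run coverage interpretation.
B) Wrong — μ is fixed; the randomness lives in the interval, not in μ.
C) Wrong — x̄ is observed and sits in the interval by construction.
D) Wrong — coverage applies to intervals containing μ, not to future x̄ values.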